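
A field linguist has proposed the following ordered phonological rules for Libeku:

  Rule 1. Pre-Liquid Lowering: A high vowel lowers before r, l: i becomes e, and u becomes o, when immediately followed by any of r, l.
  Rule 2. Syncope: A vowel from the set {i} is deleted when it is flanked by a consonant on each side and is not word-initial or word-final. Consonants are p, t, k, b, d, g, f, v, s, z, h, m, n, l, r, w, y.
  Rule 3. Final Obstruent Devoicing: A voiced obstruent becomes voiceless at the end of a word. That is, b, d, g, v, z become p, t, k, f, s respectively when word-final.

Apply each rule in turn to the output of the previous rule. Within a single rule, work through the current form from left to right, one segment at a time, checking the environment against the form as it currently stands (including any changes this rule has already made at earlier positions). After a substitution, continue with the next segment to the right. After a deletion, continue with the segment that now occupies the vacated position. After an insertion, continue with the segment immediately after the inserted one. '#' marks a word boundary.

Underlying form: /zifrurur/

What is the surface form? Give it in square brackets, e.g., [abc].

[zfroror]

Rule 1 Pre-Liquid Lowering: [zifrurur] → [zifroror]
Rule 2 Syncope: [zifroror] → [zfroror]
Rule 3 Final Obstruent Devoicing: no change — [zfroror]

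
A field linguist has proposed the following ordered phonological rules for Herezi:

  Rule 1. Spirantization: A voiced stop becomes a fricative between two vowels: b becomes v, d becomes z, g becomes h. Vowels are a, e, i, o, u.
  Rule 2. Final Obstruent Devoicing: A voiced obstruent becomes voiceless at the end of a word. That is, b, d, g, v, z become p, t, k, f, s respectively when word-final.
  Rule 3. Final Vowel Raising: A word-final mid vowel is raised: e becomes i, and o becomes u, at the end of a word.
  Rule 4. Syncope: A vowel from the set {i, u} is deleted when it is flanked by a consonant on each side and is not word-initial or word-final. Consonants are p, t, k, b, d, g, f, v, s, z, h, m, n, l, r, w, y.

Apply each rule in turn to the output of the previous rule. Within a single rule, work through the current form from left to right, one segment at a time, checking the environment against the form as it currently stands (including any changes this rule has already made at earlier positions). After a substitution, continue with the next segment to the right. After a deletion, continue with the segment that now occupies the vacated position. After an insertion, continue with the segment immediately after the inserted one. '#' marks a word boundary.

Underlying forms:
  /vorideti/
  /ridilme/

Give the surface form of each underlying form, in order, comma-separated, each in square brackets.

/vorideti/:
  Rule 1 Spirantization: [vorideti] → [vorizeti]
  Rule 2 Final Obstruent Devoicing: no change — [vorizeti]
  Rule 3 Final Vowel Raising: no change — [vorizeti]
  Rule 4 Syncope: [vorizeti] → [vorzeti]
/ridilme/:
  Rule 1 Spirantization: [ridilme] → [rizilme]
  Rule 2 Final Obstruent Devoicing: no change — [rizilme]
  Rule 3 Final Vowel Raising: [rizilme] → [rizilmi]
  Rule 4 Syncope: [rizilmi] → [rzlmi]

[vorzeti], [rzlmi]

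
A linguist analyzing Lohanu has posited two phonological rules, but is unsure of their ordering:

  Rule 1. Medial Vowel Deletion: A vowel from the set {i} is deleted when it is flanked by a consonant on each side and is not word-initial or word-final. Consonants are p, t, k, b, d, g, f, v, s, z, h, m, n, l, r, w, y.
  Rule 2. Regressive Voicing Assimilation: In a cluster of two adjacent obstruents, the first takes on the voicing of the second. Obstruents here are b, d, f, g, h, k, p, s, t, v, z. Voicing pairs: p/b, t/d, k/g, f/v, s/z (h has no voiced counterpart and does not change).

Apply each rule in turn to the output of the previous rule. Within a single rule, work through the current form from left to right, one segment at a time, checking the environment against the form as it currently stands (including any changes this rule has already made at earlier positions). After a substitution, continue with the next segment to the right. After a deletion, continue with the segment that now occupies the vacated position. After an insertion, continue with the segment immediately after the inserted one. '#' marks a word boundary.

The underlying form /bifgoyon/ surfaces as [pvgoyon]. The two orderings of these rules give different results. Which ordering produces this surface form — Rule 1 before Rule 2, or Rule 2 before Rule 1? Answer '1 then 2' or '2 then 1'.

Order 1 then 2:
  1 Medial Vowel Deletion: [bifgoyon] → [bfgoyon]
  2 Regressive Voicing Assimilation: [bfgoyon] → [pvgoyon]
  result: [pvgoyon]
Order 2 then 1:
  2 Regressive Voicing Assimilation: [bifgoyon] → [bivgoyon]
  1 Medial Vowel Deletion: [bivgoyon] → [bvgoyon]
  result: [bvgoyon]

1 then 2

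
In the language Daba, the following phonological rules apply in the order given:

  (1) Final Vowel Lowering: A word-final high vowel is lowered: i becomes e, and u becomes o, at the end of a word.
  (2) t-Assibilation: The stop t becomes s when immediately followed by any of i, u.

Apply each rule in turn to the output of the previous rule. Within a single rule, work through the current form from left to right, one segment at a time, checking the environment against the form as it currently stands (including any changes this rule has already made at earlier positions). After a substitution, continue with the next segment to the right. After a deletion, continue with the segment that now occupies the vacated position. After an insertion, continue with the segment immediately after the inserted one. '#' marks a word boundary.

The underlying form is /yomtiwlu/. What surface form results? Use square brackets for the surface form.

(1) Final Vowel Lowering: [yomtiwlu] → [yomtiwlo]
(2) t-Assibilation: [yomtiwlo] → [yomsiwlo]

[yomsiwlo]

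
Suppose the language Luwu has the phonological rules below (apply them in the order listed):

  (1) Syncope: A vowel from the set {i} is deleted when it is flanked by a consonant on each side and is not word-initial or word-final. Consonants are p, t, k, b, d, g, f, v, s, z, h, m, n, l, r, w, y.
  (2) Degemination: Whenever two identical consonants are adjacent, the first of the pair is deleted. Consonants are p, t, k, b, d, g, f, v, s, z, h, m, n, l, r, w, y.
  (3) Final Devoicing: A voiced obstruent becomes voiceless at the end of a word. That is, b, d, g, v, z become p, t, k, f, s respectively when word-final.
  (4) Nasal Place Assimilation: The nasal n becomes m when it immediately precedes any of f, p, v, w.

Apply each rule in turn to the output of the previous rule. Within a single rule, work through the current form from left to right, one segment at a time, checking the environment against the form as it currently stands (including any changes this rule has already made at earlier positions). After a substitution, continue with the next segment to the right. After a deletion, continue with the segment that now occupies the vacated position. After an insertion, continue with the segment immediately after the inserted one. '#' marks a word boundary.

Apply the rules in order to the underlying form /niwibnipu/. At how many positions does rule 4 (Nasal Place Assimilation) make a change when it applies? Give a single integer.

(1) Syncope: [niwibnipu] → [nwbnpu]
(2) Degemination: no change — [nwbnpu]
(3) Final Devoicing: no change — [nwbnpu]
(4) Nasal Place Assimilation: [nwbnpu] → [mwbmpu]
Rule 4 changed 2 position(s).

2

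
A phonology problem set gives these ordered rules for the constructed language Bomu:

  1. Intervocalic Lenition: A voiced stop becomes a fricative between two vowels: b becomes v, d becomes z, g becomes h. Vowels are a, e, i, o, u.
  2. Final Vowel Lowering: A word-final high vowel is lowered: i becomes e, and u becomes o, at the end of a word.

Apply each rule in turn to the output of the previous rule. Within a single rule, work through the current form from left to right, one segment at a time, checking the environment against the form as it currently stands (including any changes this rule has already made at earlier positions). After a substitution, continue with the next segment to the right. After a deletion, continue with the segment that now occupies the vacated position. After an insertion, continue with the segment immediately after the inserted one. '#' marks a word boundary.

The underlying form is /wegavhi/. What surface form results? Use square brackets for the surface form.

[wehavhe]

1 Intervocalic Lenition: [wegavhi] → [wehavhi]
2 Final Vowel Lowering: [wehavhi] → [wehavhe]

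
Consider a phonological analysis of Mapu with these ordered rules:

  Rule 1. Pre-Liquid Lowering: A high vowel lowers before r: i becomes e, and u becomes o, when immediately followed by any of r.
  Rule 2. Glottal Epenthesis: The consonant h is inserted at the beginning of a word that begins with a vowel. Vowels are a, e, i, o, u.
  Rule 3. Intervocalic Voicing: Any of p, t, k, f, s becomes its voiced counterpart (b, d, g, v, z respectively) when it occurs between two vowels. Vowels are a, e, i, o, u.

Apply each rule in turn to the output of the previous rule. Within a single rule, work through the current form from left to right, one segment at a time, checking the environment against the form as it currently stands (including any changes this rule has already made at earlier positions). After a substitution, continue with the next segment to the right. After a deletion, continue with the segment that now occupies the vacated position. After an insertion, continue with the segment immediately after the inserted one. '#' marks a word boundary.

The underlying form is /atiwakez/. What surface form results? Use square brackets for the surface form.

[hadiwagez]

Rule 1 Pre-Liquid Lowering: no change — [atiwakez]
Rule 2 Glottal Epenthesis: [atiwakez] → [hatiwakez]
Rule 3 Intervocalic Voicing: [hatiwakez] → [hadiwagez]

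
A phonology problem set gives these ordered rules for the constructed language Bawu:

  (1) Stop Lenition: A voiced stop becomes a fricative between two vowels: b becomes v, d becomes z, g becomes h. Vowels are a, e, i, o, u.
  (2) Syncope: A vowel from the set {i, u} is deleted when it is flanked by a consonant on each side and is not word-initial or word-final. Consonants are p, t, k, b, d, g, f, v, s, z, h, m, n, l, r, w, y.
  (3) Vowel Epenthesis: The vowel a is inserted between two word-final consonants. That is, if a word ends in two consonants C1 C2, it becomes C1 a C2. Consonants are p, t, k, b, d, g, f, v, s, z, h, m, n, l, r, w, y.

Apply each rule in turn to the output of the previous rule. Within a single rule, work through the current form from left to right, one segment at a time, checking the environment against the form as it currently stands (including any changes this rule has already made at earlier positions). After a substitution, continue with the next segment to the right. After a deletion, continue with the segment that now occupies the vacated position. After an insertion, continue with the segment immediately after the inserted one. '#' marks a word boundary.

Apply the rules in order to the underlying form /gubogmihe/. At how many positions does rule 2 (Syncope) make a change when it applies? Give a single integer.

(1) Stop Lenition: [gubogmihe] → [guvogmihe]
(2) Syncope: [guvogmihe] → [gvogmhe]
(3) Vowel Epenthesis: no change — [gvogmhe]
Rule 2 changed 2 position(s).

2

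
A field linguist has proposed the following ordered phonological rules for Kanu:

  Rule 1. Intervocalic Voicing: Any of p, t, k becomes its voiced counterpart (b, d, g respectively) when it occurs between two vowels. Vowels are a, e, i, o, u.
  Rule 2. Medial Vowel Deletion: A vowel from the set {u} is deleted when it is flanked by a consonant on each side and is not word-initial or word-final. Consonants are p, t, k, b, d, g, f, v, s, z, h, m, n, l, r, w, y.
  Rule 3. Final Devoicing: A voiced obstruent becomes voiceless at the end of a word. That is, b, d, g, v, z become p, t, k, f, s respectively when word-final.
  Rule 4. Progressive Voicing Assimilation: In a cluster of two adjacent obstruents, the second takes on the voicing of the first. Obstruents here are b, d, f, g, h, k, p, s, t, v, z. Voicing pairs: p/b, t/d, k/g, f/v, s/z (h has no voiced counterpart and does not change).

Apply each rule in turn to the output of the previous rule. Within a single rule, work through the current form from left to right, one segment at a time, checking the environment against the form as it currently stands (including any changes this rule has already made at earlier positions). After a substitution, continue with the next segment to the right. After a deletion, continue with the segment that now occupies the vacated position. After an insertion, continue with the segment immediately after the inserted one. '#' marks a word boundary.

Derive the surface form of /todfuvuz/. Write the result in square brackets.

Rule 1 Intervocalic Voicing: no change — [todfuvuz]
Rule 2 Medial Vowel Deletion: [todfuvuz] → [todfvz]
Rule 3 Final Devoicing: [todfvz] → [todfvs]
Rule 4 Progressive Voicing Assimilation: [todfvs] → [todvvz]

[todvvz]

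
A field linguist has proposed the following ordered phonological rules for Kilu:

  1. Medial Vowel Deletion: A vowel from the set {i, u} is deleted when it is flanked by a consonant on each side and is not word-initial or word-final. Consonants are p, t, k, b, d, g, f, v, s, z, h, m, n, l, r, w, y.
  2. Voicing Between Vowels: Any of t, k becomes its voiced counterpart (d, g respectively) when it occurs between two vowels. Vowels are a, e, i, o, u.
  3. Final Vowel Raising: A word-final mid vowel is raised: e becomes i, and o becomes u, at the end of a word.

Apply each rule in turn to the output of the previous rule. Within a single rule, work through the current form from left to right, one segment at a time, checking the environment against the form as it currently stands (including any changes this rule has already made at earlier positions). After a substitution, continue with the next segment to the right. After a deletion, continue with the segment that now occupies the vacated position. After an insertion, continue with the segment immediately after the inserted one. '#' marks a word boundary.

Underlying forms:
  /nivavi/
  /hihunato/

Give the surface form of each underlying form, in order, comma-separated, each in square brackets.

[nvavi], [hhnadu]

/nivavi/:
  1 Medial Vowel Deletion: [nivavi] → [nvavi]
  2 Voicing Between Vowels: no change — [nvavi]
  3 Final Vowel Raising: no change — [nvavi]
/hihunato/:
  1 Medial Vowel Deletion: [hihunato] → [hhnato]
  2 Voicing Between Vowels: [hhnato] → [hhnado]
  3 Final Vowel Raising: [hhnado] → [hhnadu]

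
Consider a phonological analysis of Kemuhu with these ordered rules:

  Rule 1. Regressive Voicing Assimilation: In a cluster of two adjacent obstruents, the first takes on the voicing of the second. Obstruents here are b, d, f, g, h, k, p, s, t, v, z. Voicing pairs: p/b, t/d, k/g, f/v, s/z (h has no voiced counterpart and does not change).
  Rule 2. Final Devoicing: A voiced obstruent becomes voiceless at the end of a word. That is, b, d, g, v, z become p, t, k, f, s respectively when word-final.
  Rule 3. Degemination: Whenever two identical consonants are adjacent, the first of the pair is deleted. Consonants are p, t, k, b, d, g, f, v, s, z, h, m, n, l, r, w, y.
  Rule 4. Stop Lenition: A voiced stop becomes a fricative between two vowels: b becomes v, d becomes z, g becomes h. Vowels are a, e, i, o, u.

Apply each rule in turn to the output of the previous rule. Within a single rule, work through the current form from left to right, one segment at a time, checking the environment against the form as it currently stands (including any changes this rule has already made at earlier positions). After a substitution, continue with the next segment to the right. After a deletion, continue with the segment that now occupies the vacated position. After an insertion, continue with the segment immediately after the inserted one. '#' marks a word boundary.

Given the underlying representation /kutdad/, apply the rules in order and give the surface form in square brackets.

[kuzat]

Rule 1 Regressive Voicing Assimilation: [kutdad] → [kuddad]
Rule 2 Final Devoicing: [kuddad] → [kuddat]
Rule 3 Degemination: [kuddat] → [kudat]
Rule 4 Stop Lenition: [kudat] → [kuzat]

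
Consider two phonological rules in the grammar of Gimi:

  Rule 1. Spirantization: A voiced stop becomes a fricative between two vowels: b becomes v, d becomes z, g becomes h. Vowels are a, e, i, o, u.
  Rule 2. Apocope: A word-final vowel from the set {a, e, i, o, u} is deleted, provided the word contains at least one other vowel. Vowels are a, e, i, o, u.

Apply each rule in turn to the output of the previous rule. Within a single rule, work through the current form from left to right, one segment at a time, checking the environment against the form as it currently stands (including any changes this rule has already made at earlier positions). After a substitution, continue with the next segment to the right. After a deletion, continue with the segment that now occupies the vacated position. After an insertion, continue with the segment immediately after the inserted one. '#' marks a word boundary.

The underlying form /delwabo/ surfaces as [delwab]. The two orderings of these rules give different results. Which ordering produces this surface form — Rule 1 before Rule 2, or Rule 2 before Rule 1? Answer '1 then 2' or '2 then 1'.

Order 1 then 2:
  1 Spirantization: [delwabo] → [delwavo]
  2 Apocope: [delwavo] → [delwav]
  result: [delwav]
Order 2 then 1:
  2 Apocope: [delwabo] → [delwab]
  1 Spirantization: no change — [delwab]
  result: [delwab]

2 then 1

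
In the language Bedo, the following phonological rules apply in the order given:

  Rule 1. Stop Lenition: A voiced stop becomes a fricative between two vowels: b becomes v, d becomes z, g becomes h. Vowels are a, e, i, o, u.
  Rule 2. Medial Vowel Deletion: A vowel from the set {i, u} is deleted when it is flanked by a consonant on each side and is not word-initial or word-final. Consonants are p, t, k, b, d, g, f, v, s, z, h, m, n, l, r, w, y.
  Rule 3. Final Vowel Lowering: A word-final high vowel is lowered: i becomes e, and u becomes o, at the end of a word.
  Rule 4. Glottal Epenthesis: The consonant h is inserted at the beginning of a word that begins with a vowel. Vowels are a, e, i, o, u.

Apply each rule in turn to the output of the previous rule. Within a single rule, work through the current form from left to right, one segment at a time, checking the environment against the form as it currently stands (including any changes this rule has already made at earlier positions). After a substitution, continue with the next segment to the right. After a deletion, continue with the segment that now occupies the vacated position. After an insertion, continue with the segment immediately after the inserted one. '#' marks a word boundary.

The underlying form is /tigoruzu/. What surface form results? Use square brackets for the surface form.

[thorzo]

Rule 1 Stop Lenition: [tigoruzu] → [tihoruzu]
Rule 2 Medial Vowel Deletion: [tihoruzu] → [thorzu]
Rule 3 Final Vowel Lowering: [thorzu] → [thorzo]
Rule 4 Glottal Epenthesis: no change — [thorzo]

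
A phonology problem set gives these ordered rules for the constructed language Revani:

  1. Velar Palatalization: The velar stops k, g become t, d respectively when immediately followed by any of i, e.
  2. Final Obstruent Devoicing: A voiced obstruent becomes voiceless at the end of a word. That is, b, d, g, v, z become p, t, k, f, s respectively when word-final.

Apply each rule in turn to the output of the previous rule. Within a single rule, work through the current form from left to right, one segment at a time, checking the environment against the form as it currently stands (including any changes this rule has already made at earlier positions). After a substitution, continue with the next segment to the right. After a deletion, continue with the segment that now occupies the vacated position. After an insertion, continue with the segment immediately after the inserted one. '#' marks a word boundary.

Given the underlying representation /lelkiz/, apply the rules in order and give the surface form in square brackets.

1 Velar Palatalization: [lelkiz] → [leltiz]
2 Final Obstruent Devoicing: [leltiz] → [leltis]

[leltis]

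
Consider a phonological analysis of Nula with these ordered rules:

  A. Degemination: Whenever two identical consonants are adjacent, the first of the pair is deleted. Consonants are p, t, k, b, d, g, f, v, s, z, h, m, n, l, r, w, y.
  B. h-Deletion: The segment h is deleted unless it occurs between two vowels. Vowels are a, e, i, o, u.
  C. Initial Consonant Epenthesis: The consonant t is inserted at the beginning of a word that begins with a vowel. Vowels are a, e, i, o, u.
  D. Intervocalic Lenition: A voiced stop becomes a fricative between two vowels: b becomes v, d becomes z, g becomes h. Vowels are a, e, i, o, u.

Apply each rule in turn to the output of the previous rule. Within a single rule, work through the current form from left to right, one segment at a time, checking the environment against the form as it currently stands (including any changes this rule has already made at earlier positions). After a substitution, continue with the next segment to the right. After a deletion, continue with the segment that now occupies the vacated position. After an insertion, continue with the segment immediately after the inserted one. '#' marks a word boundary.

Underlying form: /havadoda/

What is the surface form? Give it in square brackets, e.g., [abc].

[tavazoza]

A Degemination: no change — [havadoda]
B h-Deletion: [havadoda] → [avadoda]
C Initial Consonant Epenthesis: [avadoda] → [tavadoda]
D Intervocalic Lenition: [tavadoda] → [tavazoza]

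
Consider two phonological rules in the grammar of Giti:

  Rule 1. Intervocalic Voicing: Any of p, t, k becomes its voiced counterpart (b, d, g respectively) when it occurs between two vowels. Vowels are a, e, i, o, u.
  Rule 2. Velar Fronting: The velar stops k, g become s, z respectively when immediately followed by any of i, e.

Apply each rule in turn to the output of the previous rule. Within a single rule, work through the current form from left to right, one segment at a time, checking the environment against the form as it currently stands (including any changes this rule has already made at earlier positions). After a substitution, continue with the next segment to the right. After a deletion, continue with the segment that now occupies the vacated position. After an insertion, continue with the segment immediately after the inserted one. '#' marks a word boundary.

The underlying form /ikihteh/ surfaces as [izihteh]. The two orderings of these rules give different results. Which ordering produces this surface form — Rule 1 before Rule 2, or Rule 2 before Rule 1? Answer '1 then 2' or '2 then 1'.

Order 1 then 2:
  1 Intervocalic Voicing: [ikihteh] → [igihteh]
  2 Velar Fronting: [igihteh] → [izihteh]
  result: [izihteh]
Order 2 then 1:
  2 Velar Fronting: [ikihteh] → [isihteh]
  1 Intervocalic Voicing: no change — [isihteh]
  result: [isihteh]

1 then 2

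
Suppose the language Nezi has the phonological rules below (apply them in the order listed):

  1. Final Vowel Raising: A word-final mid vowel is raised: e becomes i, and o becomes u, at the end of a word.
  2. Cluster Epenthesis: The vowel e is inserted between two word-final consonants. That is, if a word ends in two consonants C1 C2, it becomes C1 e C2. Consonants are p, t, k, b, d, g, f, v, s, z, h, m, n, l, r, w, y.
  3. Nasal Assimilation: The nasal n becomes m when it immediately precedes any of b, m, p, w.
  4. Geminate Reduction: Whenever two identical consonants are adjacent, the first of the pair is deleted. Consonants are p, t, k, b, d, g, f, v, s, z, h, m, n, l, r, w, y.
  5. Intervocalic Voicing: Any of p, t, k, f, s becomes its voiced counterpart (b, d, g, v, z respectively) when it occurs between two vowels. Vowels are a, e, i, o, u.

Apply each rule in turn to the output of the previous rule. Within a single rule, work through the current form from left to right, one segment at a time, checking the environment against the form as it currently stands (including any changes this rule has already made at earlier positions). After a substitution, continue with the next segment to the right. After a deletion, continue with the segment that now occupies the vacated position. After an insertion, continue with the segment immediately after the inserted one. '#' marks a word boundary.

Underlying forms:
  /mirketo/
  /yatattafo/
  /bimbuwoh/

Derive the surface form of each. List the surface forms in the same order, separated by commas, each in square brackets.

/mirketo/:
  1 Final Vowel Raising: [mirketo] → [mirketu]
  2 Cluster Epenthesis: no change — [mirketu]
  3 Nasal Assimilation: no change — [mirketu]
  4 Geminate Reduction: no change — [mirketu]
  5 Intervocalic Voicing: [mirketu] → [mirkedu]
/yatattafo/:
  1 Final Vowel Raising: [yatattafo] → [yatattafu]
  2 Cluster Epenthesis: no change — [yatattafu]
  3 Nasal Assimilation: no change — [yatattafu]
  4 Geminate Reduction: [yatattafu] → [yatatafu]
  5 Intervocalic Voicing: [yatatafu] → [yadadavu]
/bimbuwoh/:
  1 Final Vowel Raising: no change — [bimbuwoh]
  2 Cluster Epenthesis: no change — [bimbuwoh]
  3 Nasal Assimilation: no change — [bimbuwoh]
  4 Geminate Reduction: no change — [bimbuwoh]
  5 Intervocalic Voicing: no change — [bimbuwoh]

[mirkedu], [yadadavu], [bimbuwoh]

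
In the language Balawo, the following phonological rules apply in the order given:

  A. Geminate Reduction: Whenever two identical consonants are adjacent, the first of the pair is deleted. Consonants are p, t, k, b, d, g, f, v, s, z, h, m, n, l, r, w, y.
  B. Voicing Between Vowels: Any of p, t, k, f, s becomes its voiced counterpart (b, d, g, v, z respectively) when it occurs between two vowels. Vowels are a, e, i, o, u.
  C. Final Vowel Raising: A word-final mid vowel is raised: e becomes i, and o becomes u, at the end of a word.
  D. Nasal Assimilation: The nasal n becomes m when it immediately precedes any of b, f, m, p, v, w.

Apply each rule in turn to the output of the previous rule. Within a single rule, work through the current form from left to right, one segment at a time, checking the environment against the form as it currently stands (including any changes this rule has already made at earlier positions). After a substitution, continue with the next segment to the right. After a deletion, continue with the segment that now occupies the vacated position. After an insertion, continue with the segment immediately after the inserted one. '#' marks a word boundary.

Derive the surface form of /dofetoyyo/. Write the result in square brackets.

A Geminate Reduction: [dofetoyyo] → [dofetoyo]
B Voicing Between Vowels: [dofetoyo] → [dovedoyo]
C Final Vowel Raising: [dovedoyo] → [dovedoyu]
D Nasal Assimilation: no change — [dovedoyu]

[dovedoyu]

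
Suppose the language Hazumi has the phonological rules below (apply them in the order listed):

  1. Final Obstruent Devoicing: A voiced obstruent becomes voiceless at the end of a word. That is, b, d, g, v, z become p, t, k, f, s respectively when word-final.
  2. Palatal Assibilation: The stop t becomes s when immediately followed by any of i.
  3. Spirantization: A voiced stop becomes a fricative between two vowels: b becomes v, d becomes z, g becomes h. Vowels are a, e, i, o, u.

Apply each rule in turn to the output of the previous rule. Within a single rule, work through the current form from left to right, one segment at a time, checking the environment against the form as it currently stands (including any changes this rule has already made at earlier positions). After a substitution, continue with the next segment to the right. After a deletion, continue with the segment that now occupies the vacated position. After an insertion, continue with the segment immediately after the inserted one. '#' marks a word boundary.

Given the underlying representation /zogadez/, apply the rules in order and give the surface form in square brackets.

1 Final Obstruent Devoicing: [zogadez] → [zogades]
2 Palatal Assibilation: no change — [zogades]
3 Spirantization: [zogades] → [zohazes]

[zohazes]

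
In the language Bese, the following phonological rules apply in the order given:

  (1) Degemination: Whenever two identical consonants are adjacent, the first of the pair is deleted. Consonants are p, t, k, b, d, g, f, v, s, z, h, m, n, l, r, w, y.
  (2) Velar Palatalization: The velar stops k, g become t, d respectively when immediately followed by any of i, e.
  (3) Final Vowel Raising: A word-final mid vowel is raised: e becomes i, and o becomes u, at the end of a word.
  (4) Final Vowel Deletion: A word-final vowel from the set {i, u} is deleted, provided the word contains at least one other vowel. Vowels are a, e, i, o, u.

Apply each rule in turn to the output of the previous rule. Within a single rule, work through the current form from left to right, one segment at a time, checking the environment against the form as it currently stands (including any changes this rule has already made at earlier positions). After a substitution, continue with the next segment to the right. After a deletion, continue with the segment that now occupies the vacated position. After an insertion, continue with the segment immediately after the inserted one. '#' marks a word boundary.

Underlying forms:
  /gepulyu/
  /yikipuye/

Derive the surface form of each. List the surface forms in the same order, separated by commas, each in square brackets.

/gepulyu/:
  (1) Degemination: no change — [gepulyu]
  (2) Velar Palatalization: [gepulyu] → [depulyu]
  (3) Final Vowel Raising: no change — [depulyu]
  (4) Final Vowel Deletion: [depulyu] → [depuly]
/yikipuye/:
  (1) Degemination: no change — [yikipuye]
  (2) Velar Palatalization: [yikipuye] → [yitipuye]
  (3) Final Vowel Raising: [yitipuye] → [yitipuyi]
  (4) Final Vowel Deletion: [yitipuyi] → [yitipuy]

[depuly], [yitipuy]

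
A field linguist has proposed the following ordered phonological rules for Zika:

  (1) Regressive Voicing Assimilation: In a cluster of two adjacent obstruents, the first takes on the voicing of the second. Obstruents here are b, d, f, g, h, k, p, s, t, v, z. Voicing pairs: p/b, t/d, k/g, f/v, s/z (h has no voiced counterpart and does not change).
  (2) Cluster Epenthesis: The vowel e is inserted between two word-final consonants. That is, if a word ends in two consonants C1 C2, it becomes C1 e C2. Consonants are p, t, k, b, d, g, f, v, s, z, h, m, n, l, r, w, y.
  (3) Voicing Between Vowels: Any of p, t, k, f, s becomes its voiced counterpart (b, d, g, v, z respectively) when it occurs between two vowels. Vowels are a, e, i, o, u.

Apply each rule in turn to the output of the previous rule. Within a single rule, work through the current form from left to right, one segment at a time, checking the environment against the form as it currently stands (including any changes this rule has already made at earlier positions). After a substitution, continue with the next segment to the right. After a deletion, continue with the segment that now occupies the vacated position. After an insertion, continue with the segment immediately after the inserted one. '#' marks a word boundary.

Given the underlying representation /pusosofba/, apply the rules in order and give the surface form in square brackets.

[puzozovba]

(1) Regressive Voicing Assimilation: [pusosofba] → [pusosovba]
(2) Cluster Epenthesis: no change — [pusosovba]
(3) Voicing Between Vowels: [pusosovba] → [puzozovba]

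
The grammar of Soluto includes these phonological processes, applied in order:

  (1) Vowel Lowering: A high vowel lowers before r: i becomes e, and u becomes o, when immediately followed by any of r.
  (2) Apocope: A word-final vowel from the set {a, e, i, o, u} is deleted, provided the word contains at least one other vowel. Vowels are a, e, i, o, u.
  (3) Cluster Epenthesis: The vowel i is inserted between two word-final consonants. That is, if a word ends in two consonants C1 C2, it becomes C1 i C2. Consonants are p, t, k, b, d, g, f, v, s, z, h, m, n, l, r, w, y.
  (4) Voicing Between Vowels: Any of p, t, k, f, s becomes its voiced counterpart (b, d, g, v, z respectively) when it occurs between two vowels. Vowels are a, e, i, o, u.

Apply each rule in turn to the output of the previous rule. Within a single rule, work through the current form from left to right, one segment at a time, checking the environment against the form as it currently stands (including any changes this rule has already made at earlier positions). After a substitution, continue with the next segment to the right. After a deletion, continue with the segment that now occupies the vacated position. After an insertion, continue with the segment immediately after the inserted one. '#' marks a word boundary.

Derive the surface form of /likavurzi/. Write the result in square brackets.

[ligavoriz]

(1) Vowel Lowering: [likavurzi] → [likavorzi]
(2) Apocope: [likavorzi] → [likavorz]
(3) Cluster Epenthesis: [likavorz] → [likavoriz]
(4) Voicing Between Vowels: [likavoriz] → [ligavoriz]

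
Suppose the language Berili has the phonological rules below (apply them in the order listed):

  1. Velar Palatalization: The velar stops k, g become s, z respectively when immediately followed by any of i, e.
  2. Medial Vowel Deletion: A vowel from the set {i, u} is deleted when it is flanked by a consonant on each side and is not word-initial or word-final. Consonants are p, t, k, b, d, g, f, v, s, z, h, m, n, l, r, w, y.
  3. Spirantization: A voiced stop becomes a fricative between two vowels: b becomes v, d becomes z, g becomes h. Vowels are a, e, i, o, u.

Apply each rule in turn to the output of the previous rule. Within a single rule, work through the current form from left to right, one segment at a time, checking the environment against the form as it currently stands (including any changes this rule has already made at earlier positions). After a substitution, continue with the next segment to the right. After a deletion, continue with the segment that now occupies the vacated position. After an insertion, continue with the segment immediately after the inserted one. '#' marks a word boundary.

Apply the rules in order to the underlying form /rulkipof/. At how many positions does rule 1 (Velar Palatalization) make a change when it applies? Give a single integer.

1

1 Velar Palatalization: [rulkipof] → [rulsipof]
2 Medial Vowel Deletion: [rulsipof] → [rlspof]
3 Spirantization: no change — [rlspof]
Rule 1 changed 1 position(s).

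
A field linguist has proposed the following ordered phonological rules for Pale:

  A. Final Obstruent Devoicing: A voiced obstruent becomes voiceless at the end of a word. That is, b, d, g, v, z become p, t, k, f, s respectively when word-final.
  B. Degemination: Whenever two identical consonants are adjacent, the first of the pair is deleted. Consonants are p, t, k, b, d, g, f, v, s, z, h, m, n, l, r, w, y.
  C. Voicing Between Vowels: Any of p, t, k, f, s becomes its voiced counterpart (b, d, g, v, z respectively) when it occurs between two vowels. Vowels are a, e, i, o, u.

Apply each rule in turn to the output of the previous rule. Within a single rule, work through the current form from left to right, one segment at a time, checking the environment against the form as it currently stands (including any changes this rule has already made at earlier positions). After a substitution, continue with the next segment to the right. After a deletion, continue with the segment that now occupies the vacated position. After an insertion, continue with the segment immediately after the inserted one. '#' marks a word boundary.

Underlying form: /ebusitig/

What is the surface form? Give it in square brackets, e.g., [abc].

[ebuzidik]

A Final Obstruent Devoicing: [ebusitig] → [ebusitik]
B Degemination: no change — [ebusitik]
C Voicing Between Vowels: [ebusitik] → [ebuzidik]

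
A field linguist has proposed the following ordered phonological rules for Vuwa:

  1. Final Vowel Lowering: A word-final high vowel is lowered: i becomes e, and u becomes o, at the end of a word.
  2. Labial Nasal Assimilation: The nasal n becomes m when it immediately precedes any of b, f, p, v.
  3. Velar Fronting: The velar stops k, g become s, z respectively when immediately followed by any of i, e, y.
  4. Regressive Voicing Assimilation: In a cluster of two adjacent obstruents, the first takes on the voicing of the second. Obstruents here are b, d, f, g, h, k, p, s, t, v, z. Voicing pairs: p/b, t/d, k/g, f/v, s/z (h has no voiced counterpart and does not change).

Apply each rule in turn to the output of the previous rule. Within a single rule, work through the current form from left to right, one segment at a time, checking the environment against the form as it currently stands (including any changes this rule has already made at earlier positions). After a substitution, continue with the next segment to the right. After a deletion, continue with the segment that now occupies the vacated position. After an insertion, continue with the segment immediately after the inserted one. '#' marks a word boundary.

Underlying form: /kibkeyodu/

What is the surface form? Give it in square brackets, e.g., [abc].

[sipseyodo]

1 Final Vowel Lowering: [kibkeyodu] → [kibkeyodo]
2 Labial Nasal Assimilation: no change — [kibkeyodo]
3 Velar Fronting: [kibkeyodo] → [sibseyodo]
4 Regressive Voicing Assimilation: [sibseyodo] → [sipseyodo]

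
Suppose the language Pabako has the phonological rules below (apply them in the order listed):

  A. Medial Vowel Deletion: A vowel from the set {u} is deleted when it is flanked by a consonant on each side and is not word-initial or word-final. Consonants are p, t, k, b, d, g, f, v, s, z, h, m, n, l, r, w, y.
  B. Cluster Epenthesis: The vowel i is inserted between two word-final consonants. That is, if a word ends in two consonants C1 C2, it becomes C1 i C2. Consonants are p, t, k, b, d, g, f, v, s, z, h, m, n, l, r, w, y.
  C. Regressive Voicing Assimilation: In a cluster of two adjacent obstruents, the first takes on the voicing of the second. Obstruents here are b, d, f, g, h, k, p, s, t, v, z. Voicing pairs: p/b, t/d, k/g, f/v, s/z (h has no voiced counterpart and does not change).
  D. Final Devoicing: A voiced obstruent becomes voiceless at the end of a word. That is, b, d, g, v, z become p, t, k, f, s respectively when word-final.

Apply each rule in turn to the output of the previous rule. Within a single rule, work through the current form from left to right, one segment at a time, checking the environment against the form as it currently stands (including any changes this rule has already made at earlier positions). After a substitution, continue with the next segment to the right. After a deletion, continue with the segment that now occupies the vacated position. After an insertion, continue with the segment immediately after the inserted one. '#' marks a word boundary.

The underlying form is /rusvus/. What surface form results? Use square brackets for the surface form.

[rzvis]

A Medial Vowel Deletion: [rusvus] → [rsvs]
B Cluster Epenthesis: [rsvs] → [rsvis]
C Regressive Voicing Assimilation: [rsvis] → [rzvis]
D Final Devoicing: no change — [rzvis]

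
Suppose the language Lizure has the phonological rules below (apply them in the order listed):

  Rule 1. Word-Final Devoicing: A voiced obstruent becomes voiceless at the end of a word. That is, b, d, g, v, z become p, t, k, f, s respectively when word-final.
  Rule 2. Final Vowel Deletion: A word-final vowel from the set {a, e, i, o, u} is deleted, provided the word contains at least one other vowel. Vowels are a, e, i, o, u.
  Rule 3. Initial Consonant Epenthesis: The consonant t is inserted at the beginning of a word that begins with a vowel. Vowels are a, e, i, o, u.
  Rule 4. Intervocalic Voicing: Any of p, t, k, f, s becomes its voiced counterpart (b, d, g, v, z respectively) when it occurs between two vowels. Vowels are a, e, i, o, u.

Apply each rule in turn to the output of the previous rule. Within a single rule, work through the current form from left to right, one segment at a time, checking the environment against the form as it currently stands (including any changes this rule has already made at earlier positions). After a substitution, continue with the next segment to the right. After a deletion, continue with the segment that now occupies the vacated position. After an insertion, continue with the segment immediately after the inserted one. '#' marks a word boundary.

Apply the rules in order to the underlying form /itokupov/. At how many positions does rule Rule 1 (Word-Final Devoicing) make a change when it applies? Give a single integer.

Rule 1 Word-Final Devoicing: [itokupov] → [itokupof]
Rule 2 Final Vowel Deletion: no change — [itokupof]
Rule 3 Initial Consonant Epenthesis: [itokupof] → [titokupof]
Rule 4 Intervocalic Voicing: [titokupof] → [tidogubof]
Rule Rule 1 changed 1 position(s).

1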